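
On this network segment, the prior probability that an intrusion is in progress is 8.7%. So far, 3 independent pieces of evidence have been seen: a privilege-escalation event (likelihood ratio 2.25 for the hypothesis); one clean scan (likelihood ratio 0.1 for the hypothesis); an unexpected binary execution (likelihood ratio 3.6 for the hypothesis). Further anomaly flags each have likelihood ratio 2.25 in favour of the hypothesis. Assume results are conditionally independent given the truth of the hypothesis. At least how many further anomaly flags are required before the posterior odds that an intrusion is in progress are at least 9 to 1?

Prior odds = 0.087/0.913 = 87/913.
Combined Bayes factor of the evidence already in hand = 2.25 × 0.1 × 3.6 = 0.81.
Odds after that evidence = (87/913) × 0.81 = 7047/91300.
Target odds = 9.
Need 2.25ⁿ ≥ 9 ÷ (7047/91300) = 91300/783.
2.25⁵ = 59049/1024 falls short of 91300/783 but 2.25⁶ = 531441/4096 reaches it, so n = 6.

6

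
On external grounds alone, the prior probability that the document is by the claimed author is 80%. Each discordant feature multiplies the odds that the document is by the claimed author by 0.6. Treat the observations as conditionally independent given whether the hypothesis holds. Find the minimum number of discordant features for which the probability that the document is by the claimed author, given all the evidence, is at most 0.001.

17

Prior odds: 0.8 ÷ 0.2 = 4.
Likelihood ratio per discordant feature = 0.6.
Target posterior odds = 0.001/0.999 = 1/999.
Need 4 × 0.6ⁿ ≤ 1/999, i.e. 0.6ⁿ ≤ 1/3996.
0.6¹⁶ ≈0.000282111 is still above 1/3996 but 0.6¹⁷ ≈0.000169267 is at or below it, so n = 17.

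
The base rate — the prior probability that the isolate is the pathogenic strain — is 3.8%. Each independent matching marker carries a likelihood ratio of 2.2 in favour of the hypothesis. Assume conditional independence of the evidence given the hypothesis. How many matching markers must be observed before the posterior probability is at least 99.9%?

13

Prior odds: 0.038 ÷ 0.962 = 19/481.
Likelihood ratio per matching marker = 2.2.
Target odds: 0.999 ÷ 0.001 = 999.
Need (19/481) × 2.2ⁿ ≥ 999, i.e. 2.2ⁿ ≥ 480519/19.
2.2¹² ≈12855 falls short of 480519/19 but 2.2¹³ ≈28281 reaches it, so n = 13.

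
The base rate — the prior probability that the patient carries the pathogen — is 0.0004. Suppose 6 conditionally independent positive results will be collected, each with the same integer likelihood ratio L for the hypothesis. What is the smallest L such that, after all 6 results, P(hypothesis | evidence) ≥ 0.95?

7

Prior odds = 0.0004/0.9996 = 1/2499.
Target odds = 0.95/0.05 = 19.
Need L⁶ ≥ 19 ÷ (1/2499) = 47481.
6⁶ = 46656 < 47481 ≤ 117649 = 7⁶, so L = 7.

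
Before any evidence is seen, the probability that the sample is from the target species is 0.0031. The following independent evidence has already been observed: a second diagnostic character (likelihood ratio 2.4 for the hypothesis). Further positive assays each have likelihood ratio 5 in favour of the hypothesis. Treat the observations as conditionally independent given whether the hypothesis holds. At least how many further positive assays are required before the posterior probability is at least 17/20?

5

Prior odds = 0.0031/0.9969 = 31/9969.
Bayes factor of the evidence already in hand = 2.4.
Odds after that evidence = (31/9969) × 2.4 = 124/16615.
Target odds = 0.85/0.15 = 17/3.
Need 5ⁿ ≥ 17/3 ÷ (124/16615) = 282455/372.
5⁴ = 625 falls short of 282455/372 but 5⁵ = 3125 reaches it, so n = 5.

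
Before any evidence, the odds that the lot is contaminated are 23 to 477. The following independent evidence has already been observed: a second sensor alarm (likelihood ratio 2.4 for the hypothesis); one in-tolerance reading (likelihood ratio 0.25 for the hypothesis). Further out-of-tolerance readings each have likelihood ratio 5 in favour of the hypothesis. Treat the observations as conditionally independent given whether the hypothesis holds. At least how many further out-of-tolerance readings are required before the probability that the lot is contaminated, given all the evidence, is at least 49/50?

Prior odds = 23/477.
Combined Bayes factor of the evidence already in hand = 2.4 × 0.25 = 0.6.
Odds after that evidence = (23/477) × 0.6 = 23/795.
Target odds = 0.98/0.02 = 49.
Need 5ⁿ ≥ 49 ÷ (23/795) = 38955/23.
5⁴ = 625 falls short of 38955/23 but 5⁵ = 3125 reaches it, so n = 5.

5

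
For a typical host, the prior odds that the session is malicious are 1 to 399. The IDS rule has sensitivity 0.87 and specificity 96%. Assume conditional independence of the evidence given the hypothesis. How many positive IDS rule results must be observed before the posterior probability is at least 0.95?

Prior odds = 1/399.
False-positive rate = 1 − 0.96 = 0.04; likelihood ratio of a positive = 0.87/0.04 = 21.75.
Target odds: 0.95 ÷ 0.05 = 19.
Require 21.75ⁿ ≥ 19 ÷ (1/399) = 7581.
21.75² = 473.0625 falls short of 7581 but 21.75³ = 658503/64 reaches it, so n = 3.

3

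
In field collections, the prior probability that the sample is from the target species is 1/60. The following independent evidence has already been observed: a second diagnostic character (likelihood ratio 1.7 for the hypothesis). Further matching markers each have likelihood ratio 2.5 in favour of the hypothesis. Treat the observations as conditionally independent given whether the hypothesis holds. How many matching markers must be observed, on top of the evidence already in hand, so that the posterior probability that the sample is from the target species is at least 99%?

Prior odds = (1/60)/(59/60) = 1/59.
Bayes factor of the evidence already in hand = 1.7.
Odds after that evidence = (1/59) × 1.7 = 17/590.
Target odds = 0.99/0.01 = 99.
Need 2.5ⁿ ≥ 99 ÷ (17/590) = 58410/17.
2.5⁸ = 390625/256 falls short of 58410/17 but 2.5⁹ = 1953125/512 reaches it, so n = 9.

9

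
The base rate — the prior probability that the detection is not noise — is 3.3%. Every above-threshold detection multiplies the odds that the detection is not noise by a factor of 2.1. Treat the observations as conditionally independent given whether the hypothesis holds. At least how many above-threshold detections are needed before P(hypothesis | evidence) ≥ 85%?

Prior odds: 0.033 ÷ 0.967 = 33/967.
Likelihood ratio per above-threshold detection = 2.1.
Target odds: 0.85 ÷ 0.15 = 17/3.
Require 2.1ⁿ ≥ 17/3 ÷ (33/967) = 16439/99.
2.1⁶ = 85766121/1000000 falls short of 16439/99 but 2.1⁷ ≈180.109 reaches it, so n = 7.

7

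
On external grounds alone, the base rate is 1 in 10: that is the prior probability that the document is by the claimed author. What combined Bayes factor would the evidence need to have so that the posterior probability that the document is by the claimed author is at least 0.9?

81

Prior odds = 0.1/0.9 = 1/9.
Target odds = 0.9/0.1 = 9.
Required Bayes factor = 9 ÷ (1/9) = 81.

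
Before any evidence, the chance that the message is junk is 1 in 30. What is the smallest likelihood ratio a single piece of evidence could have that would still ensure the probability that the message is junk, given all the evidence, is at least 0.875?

Prior odds = (1/30)/(29/30) = 1/29.
Target odds = 0.875/0.125 = 7.
Required Bayes factor = 7 ÷ (1/29) = 203.

203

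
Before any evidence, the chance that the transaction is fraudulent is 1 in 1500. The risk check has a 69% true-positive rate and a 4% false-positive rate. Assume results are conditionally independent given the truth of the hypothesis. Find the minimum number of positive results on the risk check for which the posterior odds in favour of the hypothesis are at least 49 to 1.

4

Prior odds = (1/1500)/(1499/1500) = 1/1499.
Likelihood ratio of a positive result = 0.69/0.04 = 17.25.
Target odds = 49.
Need (1/1499) × 17.25ⁿ ≥ 49, i.e. 17.25ⁿ ≥ 73451.
17.25³ = 5132.953125 falls short of 73451 but 17.25⁴ = 22667121/256 reaches it, so n = 4.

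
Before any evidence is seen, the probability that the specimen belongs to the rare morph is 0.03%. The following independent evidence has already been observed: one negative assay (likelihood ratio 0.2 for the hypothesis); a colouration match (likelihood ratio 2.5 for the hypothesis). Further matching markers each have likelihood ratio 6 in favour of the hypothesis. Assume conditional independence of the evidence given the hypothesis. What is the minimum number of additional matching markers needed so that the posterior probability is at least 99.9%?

9

Prior odds = 0.0003/0.9997 = 3/9997.
Combined Bayes factor of the evidence already in hand = 0.2 × 2.5 = 0.5.
Odds after that evidence = (3/9997) × 0.5 = 3/19994.
Target odds = 0.999/0.001 = 999.
Need 6ⁿ ≥ 999 ÷ (3/19994) = 6658002.
6⁸ = 1679616 falls short of 6658002 but 6⁹ = 10077696 reaches it, so n = 9.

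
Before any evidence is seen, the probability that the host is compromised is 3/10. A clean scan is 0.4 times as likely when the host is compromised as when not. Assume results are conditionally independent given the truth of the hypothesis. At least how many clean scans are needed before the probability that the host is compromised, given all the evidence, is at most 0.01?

Prior odds = 0.3/0.7 = 3/7.
Likelihood ratio per clean scan = 0.4.
Target odds: 0.01 ÷ 0.99 = 1/99.
Require 0.4ⁿ ≤ 1/99 ÷ (3/7) = 7/297.
0.4⁴ = 0.0256 is still above 7/297 but 0.4⁵ = 0.01024 is at or below it, so n = 5.

5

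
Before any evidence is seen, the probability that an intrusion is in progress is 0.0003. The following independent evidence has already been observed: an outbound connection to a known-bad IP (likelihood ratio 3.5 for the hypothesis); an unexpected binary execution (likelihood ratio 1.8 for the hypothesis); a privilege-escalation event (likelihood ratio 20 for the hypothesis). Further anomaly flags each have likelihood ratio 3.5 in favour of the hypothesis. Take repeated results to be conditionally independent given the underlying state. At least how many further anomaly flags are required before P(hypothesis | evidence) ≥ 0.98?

Prior odds = 0.0003/0.9997 = 3/9997.
Combined Bayes factor of the evidence already in hand = 3.5 × 1.8 × 20 = 126.
Odds after that evidence = (3/9997) × 126 = 378/9997.
Target odds = 0.98/0.02 = 49.
Need 3.5ⁿ ≥ 49 ÷ (378/9997) = 69979/54.
3.5⁵ = 525.21875 falls short of 69979/54 but 3.5⁶ = 1838.265625 reaches it, so n = 6.

6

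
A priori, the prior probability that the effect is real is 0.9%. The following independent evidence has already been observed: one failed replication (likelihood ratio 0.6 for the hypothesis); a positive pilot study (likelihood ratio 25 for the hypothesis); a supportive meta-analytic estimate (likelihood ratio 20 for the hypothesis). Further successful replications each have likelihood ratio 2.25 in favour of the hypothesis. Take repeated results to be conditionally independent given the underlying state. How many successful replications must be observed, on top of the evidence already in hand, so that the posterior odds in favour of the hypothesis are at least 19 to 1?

Prior odds = 0.009/0.991 = 9/991.
Combined Bayes factor of the evidence already in hand = 0.6 × 25 × 20 = 300.
Odds after that evidence = (9/991) × 300 = 2700/991.
Target odds = 19.
Need 2.25ⁿ ≥ 19 ÷ (2700/991) = 18829/2700.
2.25² = 5.0625 falls short of 18829/2700 but 2.25³ = 11.390625 reaches it, so n = 3.

3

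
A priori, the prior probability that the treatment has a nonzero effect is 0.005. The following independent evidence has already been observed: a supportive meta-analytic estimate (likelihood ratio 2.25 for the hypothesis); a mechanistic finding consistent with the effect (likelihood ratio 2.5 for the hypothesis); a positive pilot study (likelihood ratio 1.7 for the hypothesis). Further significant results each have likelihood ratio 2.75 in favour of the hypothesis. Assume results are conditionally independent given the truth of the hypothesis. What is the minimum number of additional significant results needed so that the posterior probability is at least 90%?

Prior odds = 0.005/0.995 = 1/199.
Combined Bayes factor of the evidence already in hand = 2.25 × 2.5 × 1.7 = 9.5625.
Odds after that evidence = (1/199) × 9.5625 = 153/3184.
Target odds = 0.9/0.1 = 9.
Need 2.75ⁿ ≥ 9 ÷ (153/3184) = 3184/17.
2.75⁵ = 161051/1024 falls short of 3184/17 but 2.75⁶ = 1771561/4096 reaches it, so n = 6.

6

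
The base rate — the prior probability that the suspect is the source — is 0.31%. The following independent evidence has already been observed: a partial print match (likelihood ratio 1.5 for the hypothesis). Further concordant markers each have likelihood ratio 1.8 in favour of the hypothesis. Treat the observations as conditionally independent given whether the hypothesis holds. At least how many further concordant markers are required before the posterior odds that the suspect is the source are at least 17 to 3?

Prior odds = 0.0031/0.9969 = 31/9969.
Bayes factor of the evidence already in hand = 1.5.
Odds after that evidence = (31/9969) × 1.5 = 31/6646.
Target odds = 17/3.
Need 1.8ⁿ ≥ 17/3 ÷ (31/6646) = 112982/93.
1.8¹² ≈1156.83 falls short of 112982/93 but 1.8¹³ ≈2082.3 reaches it, so n = 13.

13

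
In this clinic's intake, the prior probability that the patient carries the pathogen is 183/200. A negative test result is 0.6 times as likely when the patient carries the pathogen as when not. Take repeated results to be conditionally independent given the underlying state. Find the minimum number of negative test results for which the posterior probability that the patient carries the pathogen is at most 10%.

9

Prior odds = 0.915/0.085 = 183/17.
Likelihood ratio per negative test result = 0.6.
Target posterior odds = 0.1/0.9 = 1/9.
Require 0.6ⁿ ≤ 1/9 ÷ (183/17) = 17/1647.
0.6⁸ = 6561/390625 is still above 17/1647 but 0.6⁹ = 19683/1953125 is at or below it, so n = 9.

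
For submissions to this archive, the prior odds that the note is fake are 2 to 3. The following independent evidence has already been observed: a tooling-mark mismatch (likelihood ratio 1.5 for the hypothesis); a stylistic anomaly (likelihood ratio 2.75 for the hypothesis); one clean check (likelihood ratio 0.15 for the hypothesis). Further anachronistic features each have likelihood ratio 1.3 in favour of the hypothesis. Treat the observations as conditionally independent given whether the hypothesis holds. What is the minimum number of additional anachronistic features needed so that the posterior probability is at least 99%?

21

Prior odds = 2/3.
Combined Bayes factor of the evidence already in hand = 1.5 × 2.75 × 0.15 = 0.61875.
Odds after that evidence = (2/3) × 0.61875 = 0.4125.
Target odds = 0.99/0.01 = 99.
Need 1.3ⁿ ≥ 99 ÷ 0.4125 = 240.
1.3²⁰ ≈190.05 falls short of 240 but 1.3²¹ ≈247.065 reaches it, so n = 21.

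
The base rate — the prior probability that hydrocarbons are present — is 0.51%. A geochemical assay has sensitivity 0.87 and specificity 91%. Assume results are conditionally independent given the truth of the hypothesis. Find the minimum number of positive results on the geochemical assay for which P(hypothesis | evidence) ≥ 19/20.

Prior odds = 0.0051/0.9949 = 51/9949.
False-positive rate = 1 − 0.91 = 0.09; likelihood ratio of a positive = 0.87/0.09 = 29/3.
Target posterior odds = 0.95/0.05 = 19.
Need (51/9949) × (29/3)ⁿ ≥ 19, i.e. (29/3)ⁿ ≥ 189031/51.
(29/3)³ = 24389/27 falls short of 189031/51 but (29/3)⁴ = 707281/81 reaches it, so n = 4.

4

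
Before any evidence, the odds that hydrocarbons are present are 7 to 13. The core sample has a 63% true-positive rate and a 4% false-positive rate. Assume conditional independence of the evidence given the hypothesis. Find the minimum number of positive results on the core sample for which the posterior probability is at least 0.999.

Prior odds = 7/13.
Likelihood ratio of a positive result = 0.63/0.04 = 15.75.
Target odds: 0.999 ÷ 0.001 = 999.
Require 15.75ⁿ ≥ 999 ÷ (7/13) = 12987/7.
15.75² = 248.0625 falls short of 12987/7 but 15.75³ = 3906.984375 reaches it, so n = 3.

3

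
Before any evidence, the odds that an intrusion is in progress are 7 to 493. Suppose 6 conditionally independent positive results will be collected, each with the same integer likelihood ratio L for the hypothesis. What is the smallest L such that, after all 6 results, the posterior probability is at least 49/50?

4

Prior odds = 7/493.
Target odds = 0.98/0.02 = 49.
Need L⁶ ≥ 49 ÷ (7/493) = 3451.
3⁶ = 729 < 3451 ≤ 4096 = 4⁶, so L = 4.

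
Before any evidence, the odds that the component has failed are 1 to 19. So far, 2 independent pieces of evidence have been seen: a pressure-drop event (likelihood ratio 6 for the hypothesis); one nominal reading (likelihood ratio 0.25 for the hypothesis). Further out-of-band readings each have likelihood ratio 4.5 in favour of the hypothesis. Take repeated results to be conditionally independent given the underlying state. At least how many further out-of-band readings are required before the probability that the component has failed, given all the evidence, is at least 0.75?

Prior odds = 1/19.
Combined Bayes factor of the evidence already in hand = 6 × 0.25 = 1.5.
Odds after that evidence = (1/19) × 1.5 = 3/38.
Target odds = 0.75/0.25 = 3.
Need 4.5ⁿ ≥ 3 ÷ (3/38) = 38.
4.5² = 20.25 falls short of 38 but 4.5³ = 91.125 reaches it, so n = 3.

3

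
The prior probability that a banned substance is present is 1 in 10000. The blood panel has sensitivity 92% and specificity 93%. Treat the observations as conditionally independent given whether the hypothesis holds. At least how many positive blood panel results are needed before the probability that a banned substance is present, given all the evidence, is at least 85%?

Prior odds: 0.0001 ÷ 0.9999 = 1/9999.
False-positive rate = 1 − 0.93 = 0.07; likelihood ratio of a positive = 0.92/0.07 = 92/7.
Target posterior odds = 0.85/0.15 = 17/3.
Need (1/9999) × (92/7)ⁿ ≥ 17/3, i.e. (92/7)ⁿ ≥ 56661.
(92/7)⁴ = 71639296/2401 falls short of 56661 but (92/7)⁵ ≈392147 reaches it, so n = 5.

5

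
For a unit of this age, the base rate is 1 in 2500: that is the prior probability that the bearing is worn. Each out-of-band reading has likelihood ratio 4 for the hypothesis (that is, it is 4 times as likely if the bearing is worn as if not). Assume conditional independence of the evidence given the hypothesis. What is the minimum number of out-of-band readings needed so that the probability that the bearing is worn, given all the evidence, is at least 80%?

7

Prior odds = 0.0004/0.9996 = 1/2499.
Likelihood ratio per out-of-band reading = 4.
Target posterior odds = 0.8/0.2 = 4.
Need (1/2499) × 4ⁿ ≥ 4, i.e. 4ⁿ ≥ 9996.
4⁶ = 4096 falls short of 9996 but 4⁷ = 16384 reaches it, so n = 7.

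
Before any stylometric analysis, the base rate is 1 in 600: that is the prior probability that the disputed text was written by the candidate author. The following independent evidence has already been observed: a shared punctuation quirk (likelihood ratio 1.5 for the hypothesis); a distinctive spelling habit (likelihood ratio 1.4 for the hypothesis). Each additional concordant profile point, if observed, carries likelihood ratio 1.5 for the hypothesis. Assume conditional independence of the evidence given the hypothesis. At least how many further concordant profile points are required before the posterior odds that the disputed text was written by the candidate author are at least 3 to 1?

Prior odds = (1/600)/(599/600) = 1/599.
Combined Bayes factor of the evidence already in hand = 1.5 × 1.4 = 2.1.
Odds after that evidence = (1/599) × 2.1 = 21/5990.
Target odds = 3.
Need 1.5ⁿ ≥ 3 ÷ (21/5990) = 5990/7.
1.5¹⁶ = 43046721/65536 falls short of 5990/7 but 1.5¹⁷ = 129140163/131072 reaches it, so n = 17.

17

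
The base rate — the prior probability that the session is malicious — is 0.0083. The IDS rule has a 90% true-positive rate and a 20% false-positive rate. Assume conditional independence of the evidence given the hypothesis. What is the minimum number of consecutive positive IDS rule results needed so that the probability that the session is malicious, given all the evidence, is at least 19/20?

Prior odds: 0.0083 ÷ 0.9917 = 83/9917.
Likelihood ratio of a positive result = 0.9/0.2 = 4.5.
Target posterior odds = 0.95/0.05 = 19.
Require 4.5ⁿ ≥ 19 ÷ (83/9917) = 188423/83.
4.5⁵ = 1845.28125 falls short of 188423/83 but 4.5⁶ = 8303.765625 reaches it, so n = 6.

6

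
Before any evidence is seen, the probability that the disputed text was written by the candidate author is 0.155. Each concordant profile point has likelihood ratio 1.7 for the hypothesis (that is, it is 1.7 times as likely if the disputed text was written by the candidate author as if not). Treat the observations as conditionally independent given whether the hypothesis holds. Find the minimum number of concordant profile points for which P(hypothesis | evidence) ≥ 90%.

Prior odds = 0.155/0.845 = 31/169.
Likelihood ratio per concordant profile point = 1.7.
Target odds: 0.9 ÷ 0.1 = 9.
Require 1.7ⁿ ≥ 9 ÷ (31/169) = 1521/31.
1.7⁷ = 410338673/10000000 falls short of 1521/31 but 1.7⁸ ≈69.7576 reaches it, so n = 8.

8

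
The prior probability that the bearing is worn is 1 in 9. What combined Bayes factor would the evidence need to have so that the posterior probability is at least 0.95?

Prior odds = (1/9)/(8/9) = 0.125.
Target odds = 0.95/0.05 = 19.
Required Bayes factor = 19 ÷ 0.125 = 152.

152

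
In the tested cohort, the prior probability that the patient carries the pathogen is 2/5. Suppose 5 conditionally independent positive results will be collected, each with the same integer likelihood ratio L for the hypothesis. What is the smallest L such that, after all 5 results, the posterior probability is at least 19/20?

Prior odds = 0.4/0.6 = 2/3.
Target odds = 0.95/0.05 = 19.
Need L⁵ ≥ 19 ÷ (2/3) = 28.5.
1⁵ = 1 < 28.5 ≤ 32 = 2⁵, so L = 2.

2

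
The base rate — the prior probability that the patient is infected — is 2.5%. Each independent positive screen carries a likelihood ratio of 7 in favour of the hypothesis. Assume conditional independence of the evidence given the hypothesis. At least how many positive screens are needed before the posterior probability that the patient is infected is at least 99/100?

Prior odds = 0.025/0.975 = 1/39.
Likelihood ratio per positive screen = 7.
Target posterior odds = 0.99/0.01 = 99.
Need (1/39) × 7ⁿ ≥ 99, i.e. 7ⁿ ≥ 3861.
7⁴ = 2401 falls short of 3861 but 7⁵ = 16807 reaches it, so n = 5.

5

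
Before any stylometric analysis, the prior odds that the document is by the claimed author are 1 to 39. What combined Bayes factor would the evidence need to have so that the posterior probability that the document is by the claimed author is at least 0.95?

741

Prior odds = 1/39.
Target odds = 0.95/0.05 = 19.
Required Bayes factor = 19 ÷ (1/39) = 741.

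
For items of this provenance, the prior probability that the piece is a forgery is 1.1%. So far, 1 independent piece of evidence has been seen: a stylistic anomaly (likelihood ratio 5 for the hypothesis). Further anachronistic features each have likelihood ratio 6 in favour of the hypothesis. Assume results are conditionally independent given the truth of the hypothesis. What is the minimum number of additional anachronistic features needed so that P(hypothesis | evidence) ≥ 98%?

Prior odds = 0.011/0.989 = 11/989.
Bayes factor of the evidence already in hand = 5.
Odds after that evidence = (11/989) × 5 = 55/989.
Target odds = 0.98/0.02 = 49.
Need 6ⁿ ≥ 49 ÷ (55/989) = 48461/55.
6³ = 216 falls short of 48461/55 but 6⁴ = 1296 reaches it, so n = 4.

4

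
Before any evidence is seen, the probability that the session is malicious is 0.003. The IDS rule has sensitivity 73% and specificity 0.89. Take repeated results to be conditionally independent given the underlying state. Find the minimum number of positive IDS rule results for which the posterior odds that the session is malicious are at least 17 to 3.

Prior odds: 0.003 ÷ 0.997 = 3/997.
False-positive rate = 1 − 0.89 = 0.11; likelihood ratio of a positive = 0.73/0.11 = 73/11.
Target odds = 17/3.
Require (73/11)ⁿ ≥ 17/3 ÷ (3/997) = 16949/9.
(73/11)³ = 389017/1331 falls short of 16949/9 but (73/11)⁴ = 28398241/14641 reaches it, so n = 4.

4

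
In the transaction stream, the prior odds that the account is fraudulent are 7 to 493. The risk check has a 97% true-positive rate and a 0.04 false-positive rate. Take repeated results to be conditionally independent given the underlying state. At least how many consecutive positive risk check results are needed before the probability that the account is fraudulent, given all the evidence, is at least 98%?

Prior odds = 7/493.
Likelihood ratio of a positive result = 0.97/0.04 = 24.25.
Target posterior odds = 0.98/0.02 = 49.
Need (7/493) × 24.25ⁿ ≥ 49, i.e. 24.25ⁿ ≥ 3451.
24.25² = 588.0625 falls short of 3451 but 24.25³ = 912673/64 reaches it, so n = 3.

3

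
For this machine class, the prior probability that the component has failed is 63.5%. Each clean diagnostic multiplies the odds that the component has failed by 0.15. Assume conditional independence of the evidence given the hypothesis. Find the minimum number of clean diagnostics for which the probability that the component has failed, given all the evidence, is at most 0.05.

Prior odds = 0.635/0.365 = 127/73.
Likelihood ratio per clean diagnostic = 0.15.
Target odds: 0.05 ÷ 0.95 = 1/19.
Require 0.15ⁿ ≤ 1/19 ÷ (127/73) = 73/2413.
0.15¹ = 0.15 is still above 73/2413 but 0.15² = 0.0225 is at or below it, so n = 2.

2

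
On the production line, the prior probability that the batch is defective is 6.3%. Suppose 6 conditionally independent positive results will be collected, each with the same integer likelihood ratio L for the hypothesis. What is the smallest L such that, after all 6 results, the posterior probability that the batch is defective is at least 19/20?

3

Prior odds = 0.063/0.937 = 63/937.
Target odds = 0.95/0.05 = 19.
Need L⁶ ≥ 19 ÷ (63/937) = 17803/63.
2⁶ = 64 < 17803/63 ≤ 729 = 3⁶, so L = 3.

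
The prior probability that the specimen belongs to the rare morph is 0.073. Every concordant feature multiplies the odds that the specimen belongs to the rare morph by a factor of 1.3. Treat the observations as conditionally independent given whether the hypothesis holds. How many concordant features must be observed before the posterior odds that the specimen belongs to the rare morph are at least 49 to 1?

25

Prior odds: 0.073 ÷ 0.927 = 73/927.
Likelihood ratio per concordant feature = 1.3.
Target odds = 49.
Need (73/927) × 1.3ⁿ ≥ 49, i.e. 1.3ⁿ ≥ 45423/73.
1.3²⁴ ≈542.801 falls short of 45423/73 but 1.3²⁵ ≈705.641 reaches it, so n = 25.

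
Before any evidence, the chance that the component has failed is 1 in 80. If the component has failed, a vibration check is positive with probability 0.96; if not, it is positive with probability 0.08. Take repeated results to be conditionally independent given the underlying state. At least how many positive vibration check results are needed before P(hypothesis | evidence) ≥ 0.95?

3

Prior odds = 0.0125/0.9875 = 1/79.
Likelihood ratio of a positive = 0.96/0.08 = 12.
Target posterior odds = 0.95/0.05 = 19.
Require 12ⁿ ≥ 19 ÷ (1/79) = 1501.
12² = 144 falls short of 1501 but 12³ = 1728 reaches it, so n = 3.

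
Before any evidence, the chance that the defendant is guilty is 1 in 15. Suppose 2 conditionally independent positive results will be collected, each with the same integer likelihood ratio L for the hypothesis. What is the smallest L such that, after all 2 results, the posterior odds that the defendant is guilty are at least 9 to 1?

Prior odds = (1/15)/(14/15) = 1/14.
Target odds = 9.
Need L² ≥ 9 ÷ (1/14) = 126.
11² = 121 < 126 ≤ 144 = 12², so L = 12.

12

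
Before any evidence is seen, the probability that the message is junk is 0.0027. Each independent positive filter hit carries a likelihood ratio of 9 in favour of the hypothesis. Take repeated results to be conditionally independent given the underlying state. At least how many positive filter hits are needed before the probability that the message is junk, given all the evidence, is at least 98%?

5

Prior odds: 0.0027 ÷ 0.9973 = 27/9973.
Likelihood ratio per positive filter hit = 9.
Target odds: 0.98 ÷ 0.02 = 49.
Require 9ⁿ ≥ 49 ÷ (27/9973) = 488677/27.
9⁴ = 6561 falls short of 488677/27 but 9⁵ = 59049 reaches it, so n = 5.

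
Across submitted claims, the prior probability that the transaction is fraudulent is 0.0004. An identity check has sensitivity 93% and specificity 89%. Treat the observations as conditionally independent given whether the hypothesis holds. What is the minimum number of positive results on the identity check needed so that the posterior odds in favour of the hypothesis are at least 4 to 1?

Prior odds = 0.0004/0.9996 = 1/2499.
False-positive rate = 1 − 0.89 = 0.11; likelihood ratio of a positive = 0.93/0.11 = 93/11.
Target odds = 4.
Need (1/2499) × (93/11)ⁿ ≥ 4, i.e. (93/11)ⁿ ≥ 9996.
(93/11)⁴ = 74805201/14641 falls short of 9996 but (93/11)⁵ ≈43196.8 reaches it, so n = 5.

5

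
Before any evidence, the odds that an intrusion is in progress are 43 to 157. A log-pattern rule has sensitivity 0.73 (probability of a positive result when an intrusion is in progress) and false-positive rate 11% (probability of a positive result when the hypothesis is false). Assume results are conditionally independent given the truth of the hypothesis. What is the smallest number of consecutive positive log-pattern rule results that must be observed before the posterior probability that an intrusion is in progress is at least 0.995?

Prior odds = 43/157.
Likelihood ratio of a positive result = 0.73/0.11 = 73/11.
Target odds: 0.995 ÷ 0.005 = 199.
Need (43/157) × (73/11)ⁿ ≥ 199, i.e. (73/11)ⁿ ≥ 31243/43.
(73/11)³ = 389017/1331 falls short of 31243/43 but (73/11)⁴ = 28398241/14641 reaches it, so n = 4.

4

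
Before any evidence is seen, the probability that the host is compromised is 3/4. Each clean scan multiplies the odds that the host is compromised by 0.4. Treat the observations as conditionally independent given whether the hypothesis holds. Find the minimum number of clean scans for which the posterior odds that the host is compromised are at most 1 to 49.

6

Prior odds: 0.75 ÷ 0.25 = 3.
Likelihood ratio per clean scan = 0.4.
Target odds = 1/49.
Need 3 × 0.4ⁿ ≤ 1/49, i.e. 0.4ⁿ ≤ 1/147.
0.4⁵ = 0.01024 is still above 1/147 but 0.4⁶ = 64/15625 is at or below it, so n = 6.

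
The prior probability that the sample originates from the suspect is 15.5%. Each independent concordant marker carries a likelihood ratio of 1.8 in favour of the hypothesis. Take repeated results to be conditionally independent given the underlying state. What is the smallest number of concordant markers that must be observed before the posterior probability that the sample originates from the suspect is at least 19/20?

8

Prior odds: 0.155 ÷ 0.845 = 31/169.
Likelihood ratio per concordant marker = 1.8.
Target posterior odds = 0.95/0.05 = 19.
Require 1.8ⁿ ≥ 19 ÷ (31/169) = 3211/31.
1.8⁷ = 4782969/78125 falls short of 3211/31 but 1.8⁸ = 43046721/390625 reaches it, so n = 8.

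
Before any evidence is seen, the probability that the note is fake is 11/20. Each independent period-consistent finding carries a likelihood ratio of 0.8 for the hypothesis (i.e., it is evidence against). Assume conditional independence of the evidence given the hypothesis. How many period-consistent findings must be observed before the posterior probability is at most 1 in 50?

Prior odds = 0.55/0.45 = 11/9.
Likelihood ratio per period-consistent finding = 0.8.
Target posterior odds = 0.02/0.98 = 1/49.
Require 0.8ⁿ ≤ 1/49 ÷ (11/9) = 9/539.
0.8¹⁸ ≈0.0180144 is still above 9/539 but 0.8¹⁹ ≈0.0144115 is at or below it, so n = 19.

19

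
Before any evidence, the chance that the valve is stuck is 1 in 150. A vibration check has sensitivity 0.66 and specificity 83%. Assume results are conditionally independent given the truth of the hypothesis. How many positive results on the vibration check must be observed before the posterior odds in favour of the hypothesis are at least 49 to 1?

7

Prior odds: (1/150) ÷ (149/150) = 1/149.
False-positive rate = 1 − 0.83 = 0.17; likelihood ratio of a positive = 0.66/0.17 = 66/17.
Target odds = 49.
Require (66/17)ⁿ ≥ 49 ÷ (1/149) = 7301.
(66/17)⁶ ≈3424.29 falls short of 7301 but (66/17)⁷ ≈13294.3 reaches it, so n = 7.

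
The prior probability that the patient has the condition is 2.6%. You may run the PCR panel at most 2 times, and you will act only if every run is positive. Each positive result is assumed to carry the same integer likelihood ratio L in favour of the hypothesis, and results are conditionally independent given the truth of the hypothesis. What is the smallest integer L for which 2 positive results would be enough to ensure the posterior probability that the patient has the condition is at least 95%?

27

Prior odds = 0.026/0.974 = 13/487.
Target odds = 0.95/0.05 = 19.
Need L² ≥ 19 ÷ (13/487) = 9253/13.
26² = 676 < 9253/13 ≤ 729 = 27², so L = 27.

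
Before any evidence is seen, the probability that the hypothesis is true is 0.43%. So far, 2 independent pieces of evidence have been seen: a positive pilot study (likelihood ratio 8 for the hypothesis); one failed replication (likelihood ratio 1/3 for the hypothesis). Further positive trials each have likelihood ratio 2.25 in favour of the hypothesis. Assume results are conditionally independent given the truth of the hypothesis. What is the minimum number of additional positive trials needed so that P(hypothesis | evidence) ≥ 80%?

8

Prior odds = 0.0043/0.9957 = 43/9957.
Combined Bayes factor of the evidence already in hand = 8 × (1/3) = 8/3.
Odds after that evidence = (43/9957) × 8/3 = 344/29871.
Target odds = 0.8/0.2 = 4.
Need 2.25ⁿ ≥ 4 ÷ (344/29871) = 29871/86.
2.25⁷ = 4782969/16384 falls short of 29871/86 but 2.25⁸ = 43046721/65536 reaches it, so n = 8.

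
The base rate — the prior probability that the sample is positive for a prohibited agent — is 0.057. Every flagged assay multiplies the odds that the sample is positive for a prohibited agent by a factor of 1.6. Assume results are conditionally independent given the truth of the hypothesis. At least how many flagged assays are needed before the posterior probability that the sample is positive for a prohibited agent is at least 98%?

Prior odds: 0.057 ÷ 0.943 = 57/943.
Likelihood ratio per flagged assay = 1.6.
Target odds: 0.98 ÷ 0.02 = 49.
Need (57/943) × 1.6ⁿ ≥ 49, i.e. 1.6ⁿ ≥ 46207/57.
1.6¹⁴ ≈720.576 falls short of 46207/57 but 1.6¹⁵ ≈1152.92 reaches it, so n = 15.

15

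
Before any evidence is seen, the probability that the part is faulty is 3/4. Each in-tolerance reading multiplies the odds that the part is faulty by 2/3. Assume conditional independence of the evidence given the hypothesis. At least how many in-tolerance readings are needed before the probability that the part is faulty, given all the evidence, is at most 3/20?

7

Prior odds = 0.75/0.25 = 3.
Likelihood ratio per in-tolerance reading = 2/3.
Target posterior odds = 0.15/0.85 = 3/17.
Need 3 × (2/3)ⁿ ≤ 3/17, i.e. (2/3)ⁿ ≤ 1/17.
(2/3)⁶ = 64/729 is still above 1/17 but (2/3)⁷ = 128/2187 is at or below it, so n = 7.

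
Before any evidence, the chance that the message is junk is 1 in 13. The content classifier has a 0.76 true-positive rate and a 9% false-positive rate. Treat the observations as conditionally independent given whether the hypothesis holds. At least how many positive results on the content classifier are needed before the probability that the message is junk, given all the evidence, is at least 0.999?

5

Prior odds: (1/13) ÷ (12/13) = 1/12.
Likelihood ratio of a positive result = 0.76/0.09 = 76/9.
Target posterior odds = 0.999/0.001 = 999.
Need (1/12) × (76/9)ⁿ ≥ 999, i.e. (76/9)ⁿ ≥ 11988.
(76/9)⁴ = 33362176/6561 falls short of 11988 but (76/9)⁵ ≈42939.3 reaches it, so n = 5.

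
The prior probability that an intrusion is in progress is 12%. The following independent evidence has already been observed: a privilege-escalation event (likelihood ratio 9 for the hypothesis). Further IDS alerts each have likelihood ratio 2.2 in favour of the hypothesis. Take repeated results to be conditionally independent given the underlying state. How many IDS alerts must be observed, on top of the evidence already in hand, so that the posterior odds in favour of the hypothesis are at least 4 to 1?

2

Prior odds = 0.12/0.88 = 3/22.
Bayes factor of the evidence already in hand = 9.
Odds after that evidence = (3/22) × 9 = 27/22.
Target odds = 4.
Need 2.2ⁿ ≥ 4 ÷ (27/22) = 88/27.
2.2¹ = 2.2 falls short of 88/27 but 2.2² = 4.84 reaches it, so n = 2.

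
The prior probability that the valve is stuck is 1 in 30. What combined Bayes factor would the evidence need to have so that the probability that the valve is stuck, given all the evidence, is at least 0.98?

1421

Prior odds = (1/30)/(29/30) = 1/29.
Target odds = 0.98/0.02 = 49.
Required Bayes factor = 49 ÷ (1/29) = 1421.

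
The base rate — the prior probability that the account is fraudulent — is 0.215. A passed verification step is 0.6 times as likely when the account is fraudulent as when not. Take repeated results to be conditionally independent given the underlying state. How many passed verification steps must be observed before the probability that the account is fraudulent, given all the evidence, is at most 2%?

Prior odds: 0.215 ÷ 0.785 = 43/157.
Likelihood ratio per passed verification step = 0.6.
Target odds: 0.02 ÷ 0.98 = 1/49.
Require 0.6ⁿ ≤ 1/49 ÷ (43/157) = 157/2107.
0.6⁵ = 0.07776 is still above 157/2107 but 0.6⁶ = 729/15625 is at or below it, so n = 6.

6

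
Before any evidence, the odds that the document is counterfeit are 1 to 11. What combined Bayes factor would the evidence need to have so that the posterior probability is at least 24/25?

264

Prior odds = 1/11.
Target odds = 0.96/0.04 = 24.
Required Bayes factor = 24 ÷ (1/11) = 264.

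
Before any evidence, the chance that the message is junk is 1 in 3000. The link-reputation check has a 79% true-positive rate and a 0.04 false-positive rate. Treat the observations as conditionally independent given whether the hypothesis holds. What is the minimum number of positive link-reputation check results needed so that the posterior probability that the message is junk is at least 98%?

4

Prior odds: (1/3000) ÷ (2999/3000) = 1/2999.
Likelihood ratio of a positive result = 0.79/0.04 = 19.75.
Target posterior odds = 0.98/0.02 = 49.
Require 19.75ⁿ ≥ 49 ÷ (1/2999) = 146951.
19.75³ = 7703.734375 falls short of 146951 but 19.75⁴ = 38950081/256 reaches it, so n = 4.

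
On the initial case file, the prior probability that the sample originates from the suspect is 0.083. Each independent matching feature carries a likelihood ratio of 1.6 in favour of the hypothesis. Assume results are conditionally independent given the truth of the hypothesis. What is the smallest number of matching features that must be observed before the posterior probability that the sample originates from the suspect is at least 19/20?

12

Prior odds: 0.083 ÷ 0.917 = 83/917.
Likelihood ratio per matching feature = 1.6.
Target posterior odds = 0.95/0.05 = 19.
Require 1.6ⁿ ≥ 19 ÷ (83/917) = 17423/83.
1.6¹¹ ≈175.922 falls short of 17423/83 but 1.6¹² ≈281.475 reaches it, so n = 12.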